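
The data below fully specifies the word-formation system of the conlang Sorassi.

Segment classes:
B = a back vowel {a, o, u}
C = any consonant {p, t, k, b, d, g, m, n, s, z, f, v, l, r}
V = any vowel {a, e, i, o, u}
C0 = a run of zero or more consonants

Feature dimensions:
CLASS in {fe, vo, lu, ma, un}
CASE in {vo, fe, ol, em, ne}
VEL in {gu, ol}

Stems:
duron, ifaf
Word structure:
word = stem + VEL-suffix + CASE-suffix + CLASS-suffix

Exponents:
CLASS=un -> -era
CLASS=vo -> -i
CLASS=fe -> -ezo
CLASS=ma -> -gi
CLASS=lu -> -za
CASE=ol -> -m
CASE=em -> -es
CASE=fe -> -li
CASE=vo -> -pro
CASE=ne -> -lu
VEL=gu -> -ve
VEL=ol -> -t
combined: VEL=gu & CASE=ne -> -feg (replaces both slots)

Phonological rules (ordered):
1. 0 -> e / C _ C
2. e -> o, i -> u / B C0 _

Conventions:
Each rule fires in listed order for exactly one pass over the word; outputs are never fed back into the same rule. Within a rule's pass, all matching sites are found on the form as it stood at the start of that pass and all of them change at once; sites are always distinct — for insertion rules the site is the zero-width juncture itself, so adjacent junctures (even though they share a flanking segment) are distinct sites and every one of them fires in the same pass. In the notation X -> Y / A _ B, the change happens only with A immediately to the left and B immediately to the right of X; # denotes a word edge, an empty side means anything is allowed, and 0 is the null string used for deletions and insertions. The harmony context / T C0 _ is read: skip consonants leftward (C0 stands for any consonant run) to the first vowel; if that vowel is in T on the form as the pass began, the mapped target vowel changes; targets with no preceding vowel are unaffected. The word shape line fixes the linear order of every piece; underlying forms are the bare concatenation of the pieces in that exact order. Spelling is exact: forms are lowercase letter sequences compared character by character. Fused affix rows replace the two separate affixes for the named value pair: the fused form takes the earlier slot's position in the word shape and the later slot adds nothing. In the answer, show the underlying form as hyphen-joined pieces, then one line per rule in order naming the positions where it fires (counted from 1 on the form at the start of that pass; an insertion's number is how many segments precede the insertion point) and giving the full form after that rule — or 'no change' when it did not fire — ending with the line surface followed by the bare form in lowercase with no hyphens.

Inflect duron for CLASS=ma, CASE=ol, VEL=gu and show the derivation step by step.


underlying: duron-ve-m-gi
1. 0 -> e / C _ C: inserts after position(s) 5, 8: duronevemegi
2. e -> o, i -> u / B C0 _: fires at position(s) 6: duronovemegi
surface: duronovemegi


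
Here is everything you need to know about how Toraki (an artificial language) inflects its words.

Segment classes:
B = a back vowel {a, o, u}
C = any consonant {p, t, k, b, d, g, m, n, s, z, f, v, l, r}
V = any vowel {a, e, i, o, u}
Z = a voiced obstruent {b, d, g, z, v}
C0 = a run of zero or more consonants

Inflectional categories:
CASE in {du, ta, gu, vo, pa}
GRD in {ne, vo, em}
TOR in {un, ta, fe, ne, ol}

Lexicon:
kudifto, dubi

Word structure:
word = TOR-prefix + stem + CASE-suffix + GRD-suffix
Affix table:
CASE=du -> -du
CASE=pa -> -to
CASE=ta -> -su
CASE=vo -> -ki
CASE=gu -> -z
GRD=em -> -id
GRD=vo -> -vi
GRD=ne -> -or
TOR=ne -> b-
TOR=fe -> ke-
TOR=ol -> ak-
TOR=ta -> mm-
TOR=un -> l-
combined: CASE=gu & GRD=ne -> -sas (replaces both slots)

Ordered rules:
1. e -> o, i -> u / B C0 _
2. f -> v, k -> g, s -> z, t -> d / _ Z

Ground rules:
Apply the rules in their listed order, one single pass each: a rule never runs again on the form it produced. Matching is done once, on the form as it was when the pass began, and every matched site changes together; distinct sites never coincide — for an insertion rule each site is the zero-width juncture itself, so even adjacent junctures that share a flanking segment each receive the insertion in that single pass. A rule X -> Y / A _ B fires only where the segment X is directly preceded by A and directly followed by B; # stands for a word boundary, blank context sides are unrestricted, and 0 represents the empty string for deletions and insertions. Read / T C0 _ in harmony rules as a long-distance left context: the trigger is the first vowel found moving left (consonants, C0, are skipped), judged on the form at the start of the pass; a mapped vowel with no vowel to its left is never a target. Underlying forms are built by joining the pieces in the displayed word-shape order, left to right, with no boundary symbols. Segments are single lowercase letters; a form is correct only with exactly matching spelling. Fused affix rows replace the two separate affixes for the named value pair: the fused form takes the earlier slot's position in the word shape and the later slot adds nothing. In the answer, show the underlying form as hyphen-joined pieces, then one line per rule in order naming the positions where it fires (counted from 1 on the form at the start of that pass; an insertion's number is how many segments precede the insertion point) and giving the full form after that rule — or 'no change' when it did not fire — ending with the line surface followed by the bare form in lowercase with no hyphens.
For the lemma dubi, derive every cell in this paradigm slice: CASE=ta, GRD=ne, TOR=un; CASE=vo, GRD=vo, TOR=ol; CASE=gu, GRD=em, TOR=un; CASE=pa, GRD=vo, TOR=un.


cell CASE=ta, GRD=ne, TOR=un:
underlying: l-dubi-su-or
1. e -> o, i -> u / B C0 _: fires at position(s) 5: ldubusuor
2. f -> v, k -> g, s -> z, t -> d / _ Z: no change
surface: ldubusuor

cell CASE=vo, GRD=vo, TOR=ol:
underlying: ak-dubi-ki-vi
1. e -> o, i -> u / B C0 _: fires at position(s) 6: akdubukivi
2. f -> v, k -> g, s -> z, t -> d / _ Z: fires at position(s) 2: agdubukivi
surface: agdubukivi

cell CASE=gu, GRD=em, TOR=un:
underlying: l-dubi-z-id
1. e -> o, i -> u / B C0 _: fires at position(s) 5: ldubuzid
2. f -> v, k -> g, s -> z, t -> d / _ Z: no change
surface: ldubuzid

cell CASE=pa, GRD=vo, TOR=un:
underlying: l-dubi-to-vi
1. e -> o, i -> u / B C0 _: fires at position(s) 5, 9: ldubutovu
2. f -> v, k -> g, s -> z, t -> d / _ Z: no change
surface: ldubutovu


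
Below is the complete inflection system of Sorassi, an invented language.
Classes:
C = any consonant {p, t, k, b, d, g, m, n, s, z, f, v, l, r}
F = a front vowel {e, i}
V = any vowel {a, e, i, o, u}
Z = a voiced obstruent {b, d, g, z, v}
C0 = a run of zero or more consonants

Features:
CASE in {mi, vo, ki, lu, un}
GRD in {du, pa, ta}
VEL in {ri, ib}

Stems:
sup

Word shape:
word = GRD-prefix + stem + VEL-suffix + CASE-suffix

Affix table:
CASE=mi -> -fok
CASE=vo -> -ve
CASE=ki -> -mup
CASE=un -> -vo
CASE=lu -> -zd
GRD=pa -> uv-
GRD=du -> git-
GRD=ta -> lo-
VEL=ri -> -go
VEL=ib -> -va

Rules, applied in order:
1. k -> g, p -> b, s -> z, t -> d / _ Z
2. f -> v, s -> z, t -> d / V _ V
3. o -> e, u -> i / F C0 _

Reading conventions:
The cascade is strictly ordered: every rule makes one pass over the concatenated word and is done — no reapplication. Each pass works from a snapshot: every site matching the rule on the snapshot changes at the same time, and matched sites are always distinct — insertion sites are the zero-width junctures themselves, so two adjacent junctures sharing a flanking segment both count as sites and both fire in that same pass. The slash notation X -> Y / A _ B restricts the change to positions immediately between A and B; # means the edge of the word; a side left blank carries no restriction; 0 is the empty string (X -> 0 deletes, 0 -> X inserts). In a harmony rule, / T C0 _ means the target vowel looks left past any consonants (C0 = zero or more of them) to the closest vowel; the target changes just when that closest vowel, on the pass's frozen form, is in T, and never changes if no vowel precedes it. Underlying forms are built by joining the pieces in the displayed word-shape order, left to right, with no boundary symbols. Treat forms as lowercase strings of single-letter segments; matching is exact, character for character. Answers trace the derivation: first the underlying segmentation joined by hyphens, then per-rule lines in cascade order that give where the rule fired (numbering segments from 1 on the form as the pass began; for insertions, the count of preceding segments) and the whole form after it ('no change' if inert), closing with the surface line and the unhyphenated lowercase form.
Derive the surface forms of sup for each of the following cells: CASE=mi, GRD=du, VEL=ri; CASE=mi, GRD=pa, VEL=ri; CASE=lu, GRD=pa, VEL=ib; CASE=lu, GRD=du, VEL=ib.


cell CASE=mi, GRD=du, VEL=ri:
underlying: git-sup-go-fok
1. k -> g, p -> b, s -> z, t -> d / _ Z: fires at position(s) 6: gitsubgofok
2. f -> v, s -> z, t -> d / V _ V: fires at position(s) 9: gitsubgovok
3. o -> e, u -> i / F C0 _: fires at position(s) 5: gitsibgovok
surface: gitsibgovok

cell CASE=mi, GRD=pa, VEL=ri:
underlying: uv-sup-go-fok
1. k -> g, p -> b, s -> z, t -> d / _ Z: fires at position(s) 5: uvsubgofok
2. f -> v, s -> z, t -> d / V _ V: fires at position(s) 8: uvsubgovok
3. o -> e, u -> i / F C0 _: no change
surface: uvsubgovok

cell CASE=lu, GRD=pa, VEL=ib:
underlying: uv-sup-va-zd
1. k -> g, p -> b, s -> z, t -> d / _ Z: fires at position(s) 5: uvsubvazd
2. f -> v, s -> z, t -> d / V _ V: no change
3. o -> e, u -> i / F C0 _: no change
surface: uvsubvazd

cell CASE=lu, GRD=du, VEL=ib:
underlying: git-sup-va-zd
1. k -> g, p -> b, s -> z, t -> d / _ Z: fires at position(s) 6: gitsubvazd
2. f -> v, s -> z, t -> d / V _ V: no change
3. o -> e, u -> i / F C0 _: fires at position(s) 5: gitsibvazd
surface: gitsibvazd


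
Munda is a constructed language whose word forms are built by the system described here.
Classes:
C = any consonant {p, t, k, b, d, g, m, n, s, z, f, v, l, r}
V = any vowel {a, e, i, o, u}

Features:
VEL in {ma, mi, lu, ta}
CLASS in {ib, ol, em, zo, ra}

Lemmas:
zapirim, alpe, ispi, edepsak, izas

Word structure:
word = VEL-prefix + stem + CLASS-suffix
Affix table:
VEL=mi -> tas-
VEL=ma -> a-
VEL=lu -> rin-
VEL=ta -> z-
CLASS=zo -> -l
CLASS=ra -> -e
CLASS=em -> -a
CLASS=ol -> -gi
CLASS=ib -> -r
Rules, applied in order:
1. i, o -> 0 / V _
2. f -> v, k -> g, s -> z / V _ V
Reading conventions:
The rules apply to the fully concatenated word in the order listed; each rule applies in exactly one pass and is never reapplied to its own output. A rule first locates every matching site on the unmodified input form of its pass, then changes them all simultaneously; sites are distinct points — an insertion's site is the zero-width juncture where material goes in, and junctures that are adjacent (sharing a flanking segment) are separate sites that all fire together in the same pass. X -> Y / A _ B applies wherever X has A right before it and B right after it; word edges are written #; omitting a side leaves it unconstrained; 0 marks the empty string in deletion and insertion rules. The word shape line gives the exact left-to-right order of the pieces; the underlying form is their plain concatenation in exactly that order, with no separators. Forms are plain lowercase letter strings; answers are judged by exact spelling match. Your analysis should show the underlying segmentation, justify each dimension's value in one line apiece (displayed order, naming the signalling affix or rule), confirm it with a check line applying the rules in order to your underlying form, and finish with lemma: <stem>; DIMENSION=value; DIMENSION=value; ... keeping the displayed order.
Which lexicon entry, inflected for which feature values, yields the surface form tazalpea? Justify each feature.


underlying: tas-alpe-a
VEL=mi - signalled by the affix tas-
CLASS=em - signalled by the affix -a
check: tasalpea -> tasalpea -> tazalpea
lemma: alpe; VEL=mi; CLASS=em


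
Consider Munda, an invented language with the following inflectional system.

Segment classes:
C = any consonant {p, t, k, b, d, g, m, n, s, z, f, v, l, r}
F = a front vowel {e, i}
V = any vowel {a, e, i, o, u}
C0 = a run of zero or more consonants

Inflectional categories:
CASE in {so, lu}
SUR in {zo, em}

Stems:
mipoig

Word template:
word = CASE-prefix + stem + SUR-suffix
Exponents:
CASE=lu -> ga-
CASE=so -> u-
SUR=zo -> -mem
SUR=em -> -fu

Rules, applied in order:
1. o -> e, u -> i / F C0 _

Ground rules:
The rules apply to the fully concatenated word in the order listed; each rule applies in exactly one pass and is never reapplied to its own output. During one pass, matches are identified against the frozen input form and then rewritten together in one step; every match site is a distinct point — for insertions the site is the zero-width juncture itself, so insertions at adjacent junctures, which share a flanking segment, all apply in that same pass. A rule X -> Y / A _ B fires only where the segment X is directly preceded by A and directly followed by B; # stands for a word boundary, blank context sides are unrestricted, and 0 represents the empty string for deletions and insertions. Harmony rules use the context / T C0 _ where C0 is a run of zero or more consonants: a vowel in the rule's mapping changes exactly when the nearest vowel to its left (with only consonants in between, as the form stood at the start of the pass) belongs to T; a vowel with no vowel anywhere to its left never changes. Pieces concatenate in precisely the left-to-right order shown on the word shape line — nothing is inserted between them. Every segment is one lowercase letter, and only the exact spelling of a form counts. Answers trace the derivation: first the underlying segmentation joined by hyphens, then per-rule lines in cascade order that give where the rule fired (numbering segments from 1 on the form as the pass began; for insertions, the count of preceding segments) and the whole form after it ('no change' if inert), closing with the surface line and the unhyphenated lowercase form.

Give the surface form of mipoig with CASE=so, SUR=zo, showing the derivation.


underlying: u-mipoig-mem
1. o -> e, u -> i / F C0 _: fires at position(s) 5: umipeigmem
surface: umipeigmem


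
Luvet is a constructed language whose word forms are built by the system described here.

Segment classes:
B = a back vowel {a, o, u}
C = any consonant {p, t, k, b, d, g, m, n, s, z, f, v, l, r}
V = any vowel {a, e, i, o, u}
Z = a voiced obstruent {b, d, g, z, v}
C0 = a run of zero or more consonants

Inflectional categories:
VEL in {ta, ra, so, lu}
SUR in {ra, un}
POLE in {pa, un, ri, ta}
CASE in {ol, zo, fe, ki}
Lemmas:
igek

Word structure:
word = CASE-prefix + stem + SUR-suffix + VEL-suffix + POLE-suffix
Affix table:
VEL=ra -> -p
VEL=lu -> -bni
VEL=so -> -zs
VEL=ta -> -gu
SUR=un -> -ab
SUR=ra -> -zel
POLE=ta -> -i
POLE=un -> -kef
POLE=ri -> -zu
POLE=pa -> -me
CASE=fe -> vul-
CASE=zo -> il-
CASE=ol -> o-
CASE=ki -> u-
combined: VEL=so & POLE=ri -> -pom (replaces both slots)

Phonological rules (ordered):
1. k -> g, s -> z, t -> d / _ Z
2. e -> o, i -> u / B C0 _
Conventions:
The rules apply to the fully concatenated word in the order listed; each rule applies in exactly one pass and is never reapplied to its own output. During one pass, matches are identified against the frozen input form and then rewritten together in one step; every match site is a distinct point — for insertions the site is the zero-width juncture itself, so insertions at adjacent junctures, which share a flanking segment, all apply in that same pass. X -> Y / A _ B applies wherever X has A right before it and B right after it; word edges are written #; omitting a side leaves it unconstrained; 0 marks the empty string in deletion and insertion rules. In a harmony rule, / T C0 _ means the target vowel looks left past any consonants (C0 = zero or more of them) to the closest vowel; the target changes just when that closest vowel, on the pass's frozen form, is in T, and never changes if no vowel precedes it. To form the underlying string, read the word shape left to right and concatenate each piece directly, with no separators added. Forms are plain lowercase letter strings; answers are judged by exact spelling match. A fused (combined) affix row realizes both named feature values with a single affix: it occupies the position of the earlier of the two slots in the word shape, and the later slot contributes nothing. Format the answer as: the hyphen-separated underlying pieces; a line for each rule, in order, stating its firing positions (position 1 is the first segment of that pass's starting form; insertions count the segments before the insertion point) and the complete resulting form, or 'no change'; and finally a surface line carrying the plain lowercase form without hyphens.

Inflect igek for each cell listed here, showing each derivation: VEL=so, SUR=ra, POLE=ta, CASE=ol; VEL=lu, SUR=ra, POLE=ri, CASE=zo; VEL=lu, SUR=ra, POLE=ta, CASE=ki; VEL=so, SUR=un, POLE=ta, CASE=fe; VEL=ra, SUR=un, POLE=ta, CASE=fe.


cell VEL=so, SUR=ra, POLE=ta, CASE=ol:
underlying: o-igek-zel-zs-i
1. k -> g, s -> z, t -> d / _ Z: fires at position(s) 5: oigegzelzsi
2. e -> o, i -> u / B C0 _: fires at position(s) 2: ougegzelzsi
surface: ougegzelzsi

cell VEL=lu, SUR=ra, POLE=ri, CASE=zo:
underlying: il-igek-zel-bni-zu
1. k -> g, s -> z, t -> d / _ Z: fires at position(s) 6: iligegzelbnizu
2. e -> o, i -> u / B C0 _: no change
surface: iligegzelbnizu

cell VEL=lu, SUR=ra, POLE=ta, CASE=ki:
underlying: u-igek-zel-bni-i
1. k -> g, s -> z, t -> d / _ Z: fires at position(s) 5: uigegzelbnii
2. e -> o, i -> u / B C0 _: fires at position(s) 2: uugegzelbnii
surface: uugegzelbnii

cell VEL=so, SUR=un, POLE=ta, CASE=fe:
underlying: vul-igek-ab-zs-i
1. k -> g, s -> z, t -> d / _ Z: no change
2. e -> o, i -> u / B C0 _: fires at position(s) 4, 12: vulugekabzsu
surface: vulugekabzsu

cell VEL=ra, SUR=un, POLE=ta, CASE=fe:
underlying: vul-igek-ab-p-i
1. k -> g, s -> z, t -> d / _ Z: no change
2. e -> o, i -> u / B C0 _: fires at position(s) 4, 11: vulugekabpu
surface: vulugekabpu


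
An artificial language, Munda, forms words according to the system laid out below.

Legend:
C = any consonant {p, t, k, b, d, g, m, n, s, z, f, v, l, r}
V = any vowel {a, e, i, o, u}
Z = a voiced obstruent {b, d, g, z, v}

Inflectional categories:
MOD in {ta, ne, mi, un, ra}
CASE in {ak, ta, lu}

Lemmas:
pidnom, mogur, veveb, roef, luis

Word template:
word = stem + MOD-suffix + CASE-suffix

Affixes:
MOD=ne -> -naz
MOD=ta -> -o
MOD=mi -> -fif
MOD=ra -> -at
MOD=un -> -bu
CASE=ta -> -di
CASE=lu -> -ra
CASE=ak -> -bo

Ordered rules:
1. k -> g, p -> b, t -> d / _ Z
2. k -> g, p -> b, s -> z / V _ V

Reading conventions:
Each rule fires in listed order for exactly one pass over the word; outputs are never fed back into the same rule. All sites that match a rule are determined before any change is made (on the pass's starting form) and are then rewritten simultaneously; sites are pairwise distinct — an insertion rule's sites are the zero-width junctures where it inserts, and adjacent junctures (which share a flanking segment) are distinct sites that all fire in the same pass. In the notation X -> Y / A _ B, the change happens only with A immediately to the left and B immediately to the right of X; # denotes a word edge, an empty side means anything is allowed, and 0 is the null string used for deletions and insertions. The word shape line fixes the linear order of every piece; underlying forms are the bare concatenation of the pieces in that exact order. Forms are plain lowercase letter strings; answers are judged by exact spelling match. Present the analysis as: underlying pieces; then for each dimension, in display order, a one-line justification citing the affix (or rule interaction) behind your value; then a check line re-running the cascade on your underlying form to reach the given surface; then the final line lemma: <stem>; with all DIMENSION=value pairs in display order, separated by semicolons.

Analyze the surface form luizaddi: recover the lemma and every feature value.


underlying: luis-at-di
MOD=ra - signalled by the affix -at
CASE=ta - signalled by the affix -di
check: luisatdi -> luisaddi -> luizaddi
lemma: luis; MOD=ra; CASE=ta


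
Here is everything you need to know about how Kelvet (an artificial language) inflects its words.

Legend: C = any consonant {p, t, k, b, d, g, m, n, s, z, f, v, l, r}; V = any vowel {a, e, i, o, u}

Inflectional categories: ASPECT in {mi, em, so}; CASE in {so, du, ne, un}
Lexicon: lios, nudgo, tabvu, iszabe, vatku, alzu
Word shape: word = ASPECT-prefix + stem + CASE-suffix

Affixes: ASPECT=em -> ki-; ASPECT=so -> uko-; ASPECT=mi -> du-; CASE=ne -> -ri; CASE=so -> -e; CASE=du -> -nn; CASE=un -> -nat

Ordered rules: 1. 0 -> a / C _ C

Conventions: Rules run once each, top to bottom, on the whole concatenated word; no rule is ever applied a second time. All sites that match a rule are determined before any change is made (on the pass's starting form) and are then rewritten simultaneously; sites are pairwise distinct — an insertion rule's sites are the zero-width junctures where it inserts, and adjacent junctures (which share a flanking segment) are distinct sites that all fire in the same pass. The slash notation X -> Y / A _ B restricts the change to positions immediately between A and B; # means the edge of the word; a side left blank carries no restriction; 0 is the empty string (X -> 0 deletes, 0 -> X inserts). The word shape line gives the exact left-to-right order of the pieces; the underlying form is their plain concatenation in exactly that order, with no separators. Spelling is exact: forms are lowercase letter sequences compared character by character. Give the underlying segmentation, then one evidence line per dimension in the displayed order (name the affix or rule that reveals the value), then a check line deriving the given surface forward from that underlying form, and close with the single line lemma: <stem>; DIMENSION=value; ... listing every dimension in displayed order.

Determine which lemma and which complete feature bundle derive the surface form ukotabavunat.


underlying: uko-tabvu-nat
ASPECT=so - signalled by the affix uko-
CASE=un - signalled by the affix -nat
check: ukotabvunat -> ukotabavunat
lemma: tabvu; ASPECT=so; CASE=un


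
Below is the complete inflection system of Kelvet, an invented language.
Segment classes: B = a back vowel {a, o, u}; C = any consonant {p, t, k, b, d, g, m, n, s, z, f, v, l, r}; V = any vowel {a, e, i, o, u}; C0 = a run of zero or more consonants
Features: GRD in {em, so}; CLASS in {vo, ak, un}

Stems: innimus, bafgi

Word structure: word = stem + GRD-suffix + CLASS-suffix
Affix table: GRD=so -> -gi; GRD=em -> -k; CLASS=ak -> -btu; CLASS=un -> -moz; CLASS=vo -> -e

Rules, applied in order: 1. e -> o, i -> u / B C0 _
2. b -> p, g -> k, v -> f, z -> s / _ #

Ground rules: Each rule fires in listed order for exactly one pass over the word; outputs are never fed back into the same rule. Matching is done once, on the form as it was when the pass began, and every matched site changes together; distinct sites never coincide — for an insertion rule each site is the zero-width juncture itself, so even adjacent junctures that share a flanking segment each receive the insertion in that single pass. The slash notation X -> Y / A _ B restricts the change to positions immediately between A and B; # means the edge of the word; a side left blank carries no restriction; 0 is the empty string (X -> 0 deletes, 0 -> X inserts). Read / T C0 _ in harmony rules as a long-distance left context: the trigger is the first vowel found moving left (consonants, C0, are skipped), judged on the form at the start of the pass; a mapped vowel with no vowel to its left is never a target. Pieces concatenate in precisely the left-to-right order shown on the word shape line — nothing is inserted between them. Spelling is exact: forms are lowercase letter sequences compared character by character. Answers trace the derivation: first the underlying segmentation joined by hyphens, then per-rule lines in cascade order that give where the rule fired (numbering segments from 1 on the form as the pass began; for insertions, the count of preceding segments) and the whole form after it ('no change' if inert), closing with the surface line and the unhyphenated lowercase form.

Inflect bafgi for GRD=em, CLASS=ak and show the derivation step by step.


underlying: bafgi-k-btu
1. e -> o, i -> u / B C0 _: fires at position(s) 5: bafgukbtu
2. b -> p, g -> k, v -> f, z -> s / _ #: no change
surface: bafgukbtu


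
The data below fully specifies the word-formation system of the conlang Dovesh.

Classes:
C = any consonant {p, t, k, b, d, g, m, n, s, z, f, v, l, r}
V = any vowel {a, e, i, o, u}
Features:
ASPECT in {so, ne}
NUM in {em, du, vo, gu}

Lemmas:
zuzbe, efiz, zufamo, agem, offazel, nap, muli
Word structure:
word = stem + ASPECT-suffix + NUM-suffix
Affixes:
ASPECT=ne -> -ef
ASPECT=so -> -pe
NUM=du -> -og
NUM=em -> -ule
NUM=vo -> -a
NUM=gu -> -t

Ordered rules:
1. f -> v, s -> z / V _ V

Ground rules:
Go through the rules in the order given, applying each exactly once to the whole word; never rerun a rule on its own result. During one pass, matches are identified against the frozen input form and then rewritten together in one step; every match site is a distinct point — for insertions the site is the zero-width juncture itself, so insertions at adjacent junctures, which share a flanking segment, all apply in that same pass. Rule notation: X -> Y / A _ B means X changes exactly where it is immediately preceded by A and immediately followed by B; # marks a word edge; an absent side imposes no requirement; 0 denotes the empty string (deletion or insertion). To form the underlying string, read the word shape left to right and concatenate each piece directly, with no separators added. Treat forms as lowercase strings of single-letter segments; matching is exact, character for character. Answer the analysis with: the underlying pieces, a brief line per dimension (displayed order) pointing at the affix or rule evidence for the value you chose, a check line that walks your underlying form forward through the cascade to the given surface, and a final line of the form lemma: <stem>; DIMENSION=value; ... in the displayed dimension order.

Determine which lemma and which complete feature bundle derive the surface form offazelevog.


underlying: offazel-ef-og
ASPECT=ne - signalled by the affix -ef
NUM=du - signalled by the affix -og
check: offazelefog -> offazelevog
lemma: offazel; ASPECT=ne; NUM=du


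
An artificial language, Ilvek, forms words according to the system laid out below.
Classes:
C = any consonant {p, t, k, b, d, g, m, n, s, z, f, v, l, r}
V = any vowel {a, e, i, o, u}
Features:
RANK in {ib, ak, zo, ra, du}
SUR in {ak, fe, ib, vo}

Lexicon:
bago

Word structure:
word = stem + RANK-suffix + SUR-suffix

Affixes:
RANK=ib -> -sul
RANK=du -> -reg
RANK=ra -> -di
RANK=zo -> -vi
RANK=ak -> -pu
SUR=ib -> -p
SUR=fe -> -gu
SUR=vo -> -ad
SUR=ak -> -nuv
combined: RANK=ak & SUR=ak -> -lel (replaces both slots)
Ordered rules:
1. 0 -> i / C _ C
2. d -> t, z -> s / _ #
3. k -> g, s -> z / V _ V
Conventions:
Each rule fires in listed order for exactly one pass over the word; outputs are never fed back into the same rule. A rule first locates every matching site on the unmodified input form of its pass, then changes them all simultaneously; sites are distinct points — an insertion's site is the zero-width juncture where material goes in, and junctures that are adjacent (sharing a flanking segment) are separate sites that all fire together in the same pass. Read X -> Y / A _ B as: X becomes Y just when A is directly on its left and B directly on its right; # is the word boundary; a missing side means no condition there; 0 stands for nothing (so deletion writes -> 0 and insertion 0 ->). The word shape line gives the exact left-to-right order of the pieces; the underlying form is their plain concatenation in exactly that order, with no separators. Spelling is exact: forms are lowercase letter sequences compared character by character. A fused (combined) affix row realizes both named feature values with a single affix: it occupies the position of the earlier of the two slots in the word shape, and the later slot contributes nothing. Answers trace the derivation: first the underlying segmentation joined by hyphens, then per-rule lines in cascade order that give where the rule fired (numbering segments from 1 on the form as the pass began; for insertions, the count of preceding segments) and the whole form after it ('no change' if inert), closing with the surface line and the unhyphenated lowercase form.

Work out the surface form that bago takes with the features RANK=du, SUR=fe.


underlying: bago-reg-gu
1. 0 -> i / C _ C: inserts after position(s) 7: bagoregigu
2. d -> t, z -> s / _ #: no change
3. k -> g, s -> z / V _ V: no change
surface: bagoregigu


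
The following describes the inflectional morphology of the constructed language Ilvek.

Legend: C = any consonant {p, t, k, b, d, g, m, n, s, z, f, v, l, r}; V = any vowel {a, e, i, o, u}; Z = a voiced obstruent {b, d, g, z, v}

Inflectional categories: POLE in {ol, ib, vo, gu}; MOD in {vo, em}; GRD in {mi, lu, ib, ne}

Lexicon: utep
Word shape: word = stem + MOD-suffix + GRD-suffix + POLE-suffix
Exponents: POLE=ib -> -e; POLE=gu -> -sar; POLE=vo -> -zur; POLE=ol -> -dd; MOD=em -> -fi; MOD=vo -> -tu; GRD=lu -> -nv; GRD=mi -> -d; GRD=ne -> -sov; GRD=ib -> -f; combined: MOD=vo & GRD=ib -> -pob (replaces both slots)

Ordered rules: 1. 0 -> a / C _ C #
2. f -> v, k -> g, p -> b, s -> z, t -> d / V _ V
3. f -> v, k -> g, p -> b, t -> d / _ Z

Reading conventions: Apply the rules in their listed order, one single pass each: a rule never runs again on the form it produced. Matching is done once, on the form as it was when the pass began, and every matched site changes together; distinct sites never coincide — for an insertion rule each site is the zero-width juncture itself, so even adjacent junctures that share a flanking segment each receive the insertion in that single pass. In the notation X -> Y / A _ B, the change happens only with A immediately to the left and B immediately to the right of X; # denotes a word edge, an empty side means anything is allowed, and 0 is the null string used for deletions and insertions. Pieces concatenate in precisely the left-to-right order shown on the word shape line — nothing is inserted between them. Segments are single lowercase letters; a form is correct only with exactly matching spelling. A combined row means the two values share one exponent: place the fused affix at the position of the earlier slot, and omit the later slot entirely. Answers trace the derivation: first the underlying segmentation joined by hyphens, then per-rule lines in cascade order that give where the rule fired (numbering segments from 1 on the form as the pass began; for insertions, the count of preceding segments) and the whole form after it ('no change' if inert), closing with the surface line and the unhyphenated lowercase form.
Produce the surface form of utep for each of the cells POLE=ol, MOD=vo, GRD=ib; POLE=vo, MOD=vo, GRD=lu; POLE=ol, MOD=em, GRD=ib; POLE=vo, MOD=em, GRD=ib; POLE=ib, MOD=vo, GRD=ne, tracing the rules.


cell POLE=ol, MOD=vo, GRD=ib:
underlying: utep-pob-dd
1. 0 -> a / C _ C #: inserts after position(s) 8: uteppobdad
2. f -> v, k -> g, p -> b, s -> z, t -> d / V _ V: fires at position(s) 2: udeppobdad
3. f -> v, k -> g, p -> b, t -> d / _ Z: no change
surface: udeppobdad

cell POLE=vo, MOD=vo, GRD=lu:
underlying: utep-tu-nv-zur
1. 0 -> a / C _ C #: no change
2. f -> v, k -> g, p -> b, s -> z, t -> d / V _ V: fires at position(s) 2: udeptunvzur
3. f -> v, k -> g, p -> b, t -> d / _ Z: no change
surface: udeptunvzur

cell POLE=ol, MOD=em, GRD=ib:
underlying: utep-fi-f-dd
1. 0 -> a / C _ C #: inserts after position(s) 8: utepfifdad
2. f -> v, k -> g, p -> b, s -> z, t -> d / V _ V: fires at position(s) 2: udepfifdad
3. f -> v, k -> g, p -> b, t -> d / _ Z: fires at position(s) 7: udepfivdad
surface: udepfivdad

cell POLE=vo, MOD=em, GRD=ib:
underlying: utep-fi-f-zur
1. 0 -> a / C _ C #: no change
2. f -> v, k -> g, p -> b, s -> z, t -> d / V _ V: fires at position(s) 2: udepfifzur
3. f -> v, k -> g, p -> b, t -> d / _ Z: fires at position(s) 7: udepfivzur
surface: udepfivzur

cell POLE=ib, MOD=vo, GRD=ne:
underlying: utep-tu-sov-e
1. 0 -> a / C _ C #: no change
2. f -> v, k -> g, p -> b, s -> z, t -> d / V _ V: fires at position(s) 2, 7: udeptuzove
3. f -> v, k -> g, p -> b, t -> d / _ Z: no change
surface: udeptuzove


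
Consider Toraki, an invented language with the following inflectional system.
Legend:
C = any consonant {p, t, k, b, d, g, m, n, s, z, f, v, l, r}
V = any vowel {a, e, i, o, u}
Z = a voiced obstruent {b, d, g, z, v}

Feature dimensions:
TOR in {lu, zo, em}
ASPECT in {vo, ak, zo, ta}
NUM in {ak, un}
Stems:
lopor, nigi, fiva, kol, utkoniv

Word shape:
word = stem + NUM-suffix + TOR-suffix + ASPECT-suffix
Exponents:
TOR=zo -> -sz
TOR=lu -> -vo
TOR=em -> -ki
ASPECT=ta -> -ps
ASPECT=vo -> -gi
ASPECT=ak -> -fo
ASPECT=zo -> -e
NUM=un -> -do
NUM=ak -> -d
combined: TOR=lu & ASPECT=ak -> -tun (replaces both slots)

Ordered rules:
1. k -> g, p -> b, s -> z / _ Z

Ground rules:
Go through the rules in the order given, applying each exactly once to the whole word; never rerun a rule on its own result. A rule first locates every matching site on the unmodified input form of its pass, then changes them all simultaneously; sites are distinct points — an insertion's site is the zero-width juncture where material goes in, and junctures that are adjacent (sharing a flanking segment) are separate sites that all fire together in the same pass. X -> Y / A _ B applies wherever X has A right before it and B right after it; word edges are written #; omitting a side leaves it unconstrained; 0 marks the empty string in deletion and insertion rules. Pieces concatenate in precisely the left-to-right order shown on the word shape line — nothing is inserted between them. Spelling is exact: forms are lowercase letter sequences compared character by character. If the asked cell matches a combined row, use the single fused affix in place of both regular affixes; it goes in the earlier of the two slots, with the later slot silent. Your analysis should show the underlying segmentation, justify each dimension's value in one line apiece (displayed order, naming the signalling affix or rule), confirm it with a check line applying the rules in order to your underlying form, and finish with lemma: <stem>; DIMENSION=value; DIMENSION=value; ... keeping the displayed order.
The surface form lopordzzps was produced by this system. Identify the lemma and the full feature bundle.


underlying: lopor-d-sz-ps
TOR=zo - signalled by the affix -sz
ASPECT=ta - signalled by the affix -ps
NUM=ak - signalled by the affix -d
check: lopordszps -> lopordzzps
lemma: lopor; TOR=zo; ASPECT=ta; NUM=ak


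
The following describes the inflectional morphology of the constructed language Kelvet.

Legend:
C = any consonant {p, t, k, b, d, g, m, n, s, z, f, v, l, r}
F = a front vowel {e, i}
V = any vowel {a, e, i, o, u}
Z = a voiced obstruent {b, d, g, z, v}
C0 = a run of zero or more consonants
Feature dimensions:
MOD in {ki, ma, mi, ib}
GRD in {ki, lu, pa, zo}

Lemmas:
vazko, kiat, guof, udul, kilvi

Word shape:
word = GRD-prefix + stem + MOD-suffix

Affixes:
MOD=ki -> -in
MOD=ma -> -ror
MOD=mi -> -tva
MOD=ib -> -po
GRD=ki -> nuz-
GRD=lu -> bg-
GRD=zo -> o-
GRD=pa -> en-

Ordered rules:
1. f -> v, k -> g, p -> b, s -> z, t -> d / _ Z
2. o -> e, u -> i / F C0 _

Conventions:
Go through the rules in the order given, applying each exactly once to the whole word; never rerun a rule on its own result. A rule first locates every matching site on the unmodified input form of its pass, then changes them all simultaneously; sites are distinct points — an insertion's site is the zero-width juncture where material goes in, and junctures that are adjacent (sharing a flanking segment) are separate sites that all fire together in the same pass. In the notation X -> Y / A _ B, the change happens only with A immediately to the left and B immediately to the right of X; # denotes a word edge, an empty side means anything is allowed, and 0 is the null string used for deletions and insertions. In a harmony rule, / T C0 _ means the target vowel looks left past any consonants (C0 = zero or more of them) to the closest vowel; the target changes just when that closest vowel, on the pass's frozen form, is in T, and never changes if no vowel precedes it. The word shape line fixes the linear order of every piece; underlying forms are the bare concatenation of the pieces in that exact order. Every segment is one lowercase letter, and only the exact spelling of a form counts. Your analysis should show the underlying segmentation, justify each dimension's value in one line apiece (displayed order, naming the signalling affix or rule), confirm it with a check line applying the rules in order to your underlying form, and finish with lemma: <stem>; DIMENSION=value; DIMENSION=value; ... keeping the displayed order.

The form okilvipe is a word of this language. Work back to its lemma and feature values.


underlying: o-kilvi-po
MOD=ib - signalled by the affix -po
GRD=zo - signalled by the affix o-
check: okilvipo -> okilvipo -> okilvipe
lemma: kilvi; MOD=ib; GRD=zo


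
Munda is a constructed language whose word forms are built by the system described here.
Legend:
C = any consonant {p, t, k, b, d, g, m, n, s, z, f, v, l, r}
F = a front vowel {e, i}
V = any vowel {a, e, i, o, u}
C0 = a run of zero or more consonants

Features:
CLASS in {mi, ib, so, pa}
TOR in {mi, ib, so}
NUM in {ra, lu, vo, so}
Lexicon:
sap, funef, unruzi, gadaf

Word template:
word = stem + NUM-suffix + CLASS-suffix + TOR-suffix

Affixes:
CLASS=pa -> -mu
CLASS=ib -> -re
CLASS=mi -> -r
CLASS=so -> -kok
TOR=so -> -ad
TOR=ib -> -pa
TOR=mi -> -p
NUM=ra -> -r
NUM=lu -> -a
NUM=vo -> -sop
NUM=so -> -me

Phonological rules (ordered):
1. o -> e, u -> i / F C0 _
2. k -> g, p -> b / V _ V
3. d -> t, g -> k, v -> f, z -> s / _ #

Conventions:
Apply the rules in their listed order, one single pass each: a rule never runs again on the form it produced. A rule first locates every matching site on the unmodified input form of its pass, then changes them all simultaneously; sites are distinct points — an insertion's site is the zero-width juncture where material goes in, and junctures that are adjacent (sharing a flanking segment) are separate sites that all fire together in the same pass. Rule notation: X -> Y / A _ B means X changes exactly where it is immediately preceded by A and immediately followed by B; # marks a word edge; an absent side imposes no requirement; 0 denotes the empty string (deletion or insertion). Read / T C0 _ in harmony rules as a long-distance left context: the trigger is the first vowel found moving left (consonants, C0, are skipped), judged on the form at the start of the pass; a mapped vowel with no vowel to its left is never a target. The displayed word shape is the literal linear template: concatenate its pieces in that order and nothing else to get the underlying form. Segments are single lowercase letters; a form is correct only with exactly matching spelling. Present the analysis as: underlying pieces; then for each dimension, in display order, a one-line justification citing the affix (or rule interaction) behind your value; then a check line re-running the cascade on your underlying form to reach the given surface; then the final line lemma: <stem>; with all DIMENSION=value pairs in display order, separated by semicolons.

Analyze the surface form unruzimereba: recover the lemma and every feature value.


underlying: unruzi-me-re-pa
CLASS=ib - signalled by the affix -re
TOR=ib - signalled by the affix -pa
NUM=so - signalled by the affix -me
check: unruzimerepa -> unruzimerepa -> unruzimereba -> unruzimereba
lemma: unruzi; CLASS=ib; TOR=ib; NUM=so


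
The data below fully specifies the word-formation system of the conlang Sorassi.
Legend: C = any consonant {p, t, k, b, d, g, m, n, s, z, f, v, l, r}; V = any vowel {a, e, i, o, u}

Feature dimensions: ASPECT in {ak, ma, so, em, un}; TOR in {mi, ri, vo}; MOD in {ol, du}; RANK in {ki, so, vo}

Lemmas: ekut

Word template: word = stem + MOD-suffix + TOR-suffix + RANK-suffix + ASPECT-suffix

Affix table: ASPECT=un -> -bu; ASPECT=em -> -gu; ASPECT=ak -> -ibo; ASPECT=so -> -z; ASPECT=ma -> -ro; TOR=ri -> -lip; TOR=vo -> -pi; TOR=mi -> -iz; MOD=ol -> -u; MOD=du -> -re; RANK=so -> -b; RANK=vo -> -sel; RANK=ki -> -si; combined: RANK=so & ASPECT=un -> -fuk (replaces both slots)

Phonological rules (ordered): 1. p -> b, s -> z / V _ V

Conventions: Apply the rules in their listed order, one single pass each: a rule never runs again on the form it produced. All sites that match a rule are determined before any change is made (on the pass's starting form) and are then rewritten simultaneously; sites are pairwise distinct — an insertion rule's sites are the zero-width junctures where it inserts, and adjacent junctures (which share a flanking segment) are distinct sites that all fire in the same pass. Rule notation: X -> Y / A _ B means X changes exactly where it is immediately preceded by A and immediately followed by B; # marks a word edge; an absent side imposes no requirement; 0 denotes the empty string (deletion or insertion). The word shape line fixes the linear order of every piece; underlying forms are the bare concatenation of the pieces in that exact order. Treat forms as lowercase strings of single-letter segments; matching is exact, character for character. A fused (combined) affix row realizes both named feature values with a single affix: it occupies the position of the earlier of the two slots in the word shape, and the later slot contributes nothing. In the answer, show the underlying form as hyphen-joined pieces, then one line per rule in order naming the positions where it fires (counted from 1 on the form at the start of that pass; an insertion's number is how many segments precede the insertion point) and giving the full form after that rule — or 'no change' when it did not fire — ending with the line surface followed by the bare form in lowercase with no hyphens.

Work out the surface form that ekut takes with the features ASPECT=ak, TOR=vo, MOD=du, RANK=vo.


underlying: ekut-re-pi-sel-ibo
1. p -> b, s -> z / V _ V: fires at position(s) 7, 9: ekutrebizelibo
surface: ekutrebizelibo
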